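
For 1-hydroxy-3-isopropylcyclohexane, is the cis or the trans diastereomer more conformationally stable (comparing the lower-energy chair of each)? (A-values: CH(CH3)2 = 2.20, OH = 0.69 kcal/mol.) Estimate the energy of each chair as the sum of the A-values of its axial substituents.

At 1,3 positions (parity same): cis → (e,e or a,a); trans → (a,e or e,a).
Best chair for cis: E = 0.00 kcal/mol; best chair for trans: E = 0.69 kcal/mol.
The cis isomer is lower by 0.69 kcal/mol.

cis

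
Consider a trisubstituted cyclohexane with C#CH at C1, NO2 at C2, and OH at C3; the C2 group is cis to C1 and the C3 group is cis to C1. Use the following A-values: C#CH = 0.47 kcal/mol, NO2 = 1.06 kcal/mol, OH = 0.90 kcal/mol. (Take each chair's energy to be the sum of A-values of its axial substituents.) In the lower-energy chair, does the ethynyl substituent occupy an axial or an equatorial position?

Chair I (ethynyl axial, nitro equatorial, hydroxyl axial): E = 1.37 kcal/mol.
Chair II (ethynyl equatorial, nitro axial, hydroxyl equatorial): E = 1.06 kcal/mol.
Chair II is the more stable (lower-energy) conformer, and in that chair the ethynyl group is equatorial.

equatorial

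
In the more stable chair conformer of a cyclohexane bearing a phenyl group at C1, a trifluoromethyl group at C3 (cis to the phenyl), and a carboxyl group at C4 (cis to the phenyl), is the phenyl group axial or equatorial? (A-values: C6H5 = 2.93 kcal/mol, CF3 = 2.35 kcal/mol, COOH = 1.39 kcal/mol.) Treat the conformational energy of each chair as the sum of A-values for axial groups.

Chair I (phenyl axial, trifluoromethyl axial, carboxyl equatorial): E = 5.28 kcal/mol.
Chair II (phenyl equatorial, trifluoromethyl equatorial, carboxyl axial): E = 1.39 kcal/mol.
Chair II is the more stable (lower-energy) conformer, and in that chair the phenyl group is equatorial.

equatorial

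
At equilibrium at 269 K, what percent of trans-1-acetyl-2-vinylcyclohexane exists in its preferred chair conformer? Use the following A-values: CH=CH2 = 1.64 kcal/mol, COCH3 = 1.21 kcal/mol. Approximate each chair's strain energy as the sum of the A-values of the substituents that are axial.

C1 and C2 have opposite parity, so for the trans isomer the two substituents are e,e in one chair and a,a in the other.
Chair I (vinyl axial, acetyl axial): E = 2.85 kcal/mol; chair II (vinyl equatorial, acetyl equatorial): E = 0.00 kcal/mol.
ΔG = 2.85 kcal/mol between the two chairs.
K = exp(ΔG/RT) with R = 1.987×10⁻³ kcal mol⁻¹ K⁻¹ and T = 269 K gives K ≈ 207.
Fraction in the lower-energy chair = K/(K+1) = 99.5%.

99.5%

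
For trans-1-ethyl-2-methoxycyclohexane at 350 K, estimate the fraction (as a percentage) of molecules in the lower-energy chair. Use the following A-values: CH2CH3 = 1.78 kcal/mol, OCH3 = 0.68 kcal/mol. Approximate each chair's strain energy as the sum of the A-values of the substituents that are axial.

C1 and C2 have opposite parity, so for the trans isomer the two substituents are e,e in one chair and a,a in the other.
Chair I (ethyl axial, methoxy axial): E = 2.46 kcal/mol; chair II (ethyl equatorial, methoxy equatorial): E = 0.00 kcal/mol.
ΔG = 2.46 kcal/mol between the two chairs.
K = exp(ΔG/RT) with R = 1.987×10⁻³ kcal mol⁻¹ K⁻¹ and T = 350 K gives K ≈ 34.4.
Fraction in the lower-energy chair = K/(K+1) = 97.2%.

97.2%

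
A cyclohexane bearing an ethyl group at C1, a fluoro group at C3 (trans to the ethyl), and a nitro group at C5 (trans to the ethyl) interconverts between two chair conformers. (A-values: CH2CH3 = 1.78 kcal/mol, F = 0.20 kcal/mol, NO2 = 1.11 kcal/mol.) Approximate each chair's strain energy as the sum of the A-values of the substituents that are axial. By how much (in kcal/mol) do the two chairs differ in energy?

Chair I (ethyl axial, fluoro equatorial, nitro equatorial): E = 1.78 kcal/mol.
Chair II (ethyl equatorial, fluoro axial, nitro axial): E = 1.31 kcal/mol.
ΔE = 1.78 − 1.31 = 0.47 kcal/mol; chair II is more stable.

0.47 kcal/mol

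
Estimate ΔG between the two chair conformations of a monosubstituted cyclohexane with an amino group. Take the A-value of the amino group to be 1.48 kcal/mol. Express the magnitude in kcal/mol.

A monosubstituted cyclohexane has one chair with the amino group axial (E = A = 1.48 kcal/mol) and one with it equatorial (E = 0).
ΔE = 1.48 − 0 = 1.48 kcal/mol.

1.48 kcal/mol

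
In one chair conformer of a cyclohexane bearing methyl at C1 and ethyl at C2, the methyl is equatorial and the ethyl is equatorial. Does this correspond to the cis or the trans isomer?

C1 and C2 have opposite parity, so their axial bonds point in opposite directions.
With opposite-parity carbons, two substituents on the same face are one axial and one equatorial; opposite faces give both axial or both equatorial.
Here the groups are equatorial/equatorial → opposite face → trans.

trans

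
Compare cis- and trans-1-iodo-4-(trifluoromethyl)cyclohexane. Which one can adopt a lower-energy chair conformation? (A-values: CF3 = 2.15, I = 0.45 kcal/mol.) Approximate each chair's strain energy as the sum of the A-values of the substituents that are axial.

At 1,4 positions (parity opposite): cis → (a,e or e,a); trans → (e,e or a,a).
Best chair for cis: E = 0.45 kcal/mol; best chair for trans: E = 0.00 kcal/mol.
The trans isomer is lower by 0.45 kcal/mol.

trans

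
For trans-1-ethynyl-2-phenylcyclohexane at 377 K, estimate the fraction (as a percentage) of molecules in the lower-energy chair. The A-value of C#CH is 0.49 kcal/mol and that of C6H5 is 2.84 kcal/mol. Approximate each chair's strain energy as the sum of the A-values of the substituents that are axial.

98.8%

C1 and C2 have opposite parity, so for the trans isomer the two substituents are e,e in one chair and a,a in the other.
Chair I (ethynyl axial, phenyl axial): E = 3.33 kcal/mol; chair II (ethynyl equatorial, phenyl equatorial): E = 0.00 kcal/mol.
ΔG = 3.33 kcal/mol between the two chairs.
K = exp(ΔG/RT) with R = 1.987×10⁻³ kcal mol⁻¹ K⁻¹ and T = 377 K gives K ≈ 85.2.
Fraction in the lower-energy chair = K/(K+1) = 98.8%.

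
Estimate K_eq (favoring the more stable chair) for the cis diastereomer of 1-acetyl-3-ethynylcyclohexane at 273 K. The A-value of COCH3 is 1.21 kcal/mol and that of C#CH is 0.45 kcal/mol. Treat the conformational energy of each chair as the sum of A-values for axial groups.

C1 and C3 have the same parity, so for the cis isomer the two substituents are e,e in one chair and a,a in the other.
Chair I (acetyl axial, ethynyl axial): E = 1.66 kcal/mol; chair II (acetyl equatorial, ethynyl equatorial): E = 0.00 kcal/mol.
ΔG = 1.66 kcal/mol between the two chairs.
K = exp(ΔG/RT) with R = 1.987×10⁻³ kcal mol⁻¹ K⁻¹ and T = 273 K gives K ≈ 21.3.

K ≈ 21.3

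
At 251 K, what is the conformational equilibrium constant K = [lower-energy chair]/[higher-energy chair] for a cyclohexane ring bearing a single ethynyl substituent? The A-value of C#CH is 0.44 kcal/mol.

One chair has the ethynyl group axial (E = 0.44 kcal/mol) and the other has it equatorial (E = 0).
ΔG = 0.44 kcal/mol between the two chairs.
K = exp(ΔG/RT) with R = 1.987×10⁻³ kcal mol⁻¹ K⁻¹ and T = 251 K gives K ≈ 2.42.

K ≈ 2.42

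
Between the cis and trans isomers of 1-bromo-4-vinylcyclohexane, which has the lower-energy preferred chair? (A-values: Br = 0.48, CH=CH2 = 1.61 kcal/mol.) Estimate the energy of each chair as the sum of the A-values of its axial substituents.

trans

At 1,4 positions (parity opposite): cis → (a,e or e,a); trans → (e,e or a,a).
Best chair for cis: E = 0.48 kcal/mol; best chair for trans: E = 0.00 kcal/mol.
The trans isomer is lower by 0.48 kcal/mol.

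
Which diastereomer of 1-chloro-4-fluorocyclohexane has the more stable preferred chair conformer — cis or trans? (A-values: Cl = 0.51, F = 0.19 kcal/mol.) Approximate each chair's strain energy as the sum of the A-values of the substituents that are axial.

At 1,4 positions (parity opposite): cis → (a,e or e,a); trans → (e,e or a,a).
Best chair for cis: E = 0.19 kcal/mol; best chair for trans: E = 0.00 kcal/mol.
The trans isomer is lower by 0.19 kcal/mol.

trans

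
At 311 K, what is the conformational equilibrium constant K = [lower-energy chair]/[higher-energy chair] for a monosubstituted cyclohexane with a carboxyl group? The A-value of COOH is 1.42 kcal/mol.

One chair has the carboxyl group axial (E = 1.42 kcal/mol) and the other has it equatorial (E = 0).
ΔG = 1.42 kcal/mol between the two chairs.
K = exp(ΔG/RT) with R = 1.987×10⁻³ kcal mol⁻¹ K⁻¹ and T = 311 K gives K ≈ 9.95.

K ≈ 9.95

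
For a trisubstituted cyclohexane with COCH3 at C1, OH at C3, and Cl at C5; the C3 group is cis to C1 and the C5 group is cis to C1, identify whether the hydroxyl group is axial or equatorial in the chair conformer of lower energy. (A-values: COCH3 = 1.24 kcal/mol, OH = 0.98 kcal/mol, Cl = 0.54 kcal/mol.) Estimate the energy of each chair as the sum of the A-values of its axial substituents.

Chair I (acetyl axial, hydroxyl axial, chloro axial): E = 2.76 kcal/mol.
Chair II (acetyl equatorial, hydroxyl equatorial, chloro equatorial): E = 0.00 kcal/mol.
Chair II is the more stable (lower-energy) conformer, and in that chair the hydroxyl group is equatorial.

equatorial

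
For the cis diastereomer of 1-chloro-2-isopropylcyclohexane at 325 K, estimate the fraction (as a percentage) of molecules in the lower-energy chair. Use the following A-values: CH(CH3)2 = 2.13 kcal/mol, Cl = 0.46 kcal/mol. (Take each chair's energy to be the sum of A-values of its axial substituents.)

C1 and C2 have opposite parity, so for the cis isomer the two substituents are one axial and one equatorial in each chair.
Chair I (isopropyl axial, chloro equatorial): E = 2.13 kcal/mol; chair II (isopropyl equatorial, chloro axial): E = 0.46 kcal/mol.
ΔG = 1.67 kcal/mol between the two chairs.
K = exp(ΔG/RT) with R = 1.987×10⁻³ kcal mol⁻¹ K⁻¹ and T = 325 K gives K ≈ 13.3.
Fraction in the lower-energy chair = K/(K+1) = 93.0%.

93.0%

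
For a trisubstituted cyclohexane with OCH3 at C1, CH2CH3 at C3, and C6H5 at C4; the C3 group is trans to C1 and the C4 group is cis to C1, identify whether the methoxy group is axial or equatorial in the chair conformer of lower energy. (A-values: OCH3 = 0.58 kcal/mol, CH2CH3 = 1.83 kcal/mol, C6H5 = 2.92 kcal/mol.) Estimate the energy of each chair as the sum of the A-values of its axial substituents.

Chair I (methoxy axial, ethyl equatorial, phenyl equatorial): E = 0.58 kcal/mol.
Chair II (methoxy equatorial, ethyl axial, phenyl axial): E = 4.75 kcal/mol.
Chair I is the more stable (lower-energy) conformer, and in that chair the methoxy group is axial.

axial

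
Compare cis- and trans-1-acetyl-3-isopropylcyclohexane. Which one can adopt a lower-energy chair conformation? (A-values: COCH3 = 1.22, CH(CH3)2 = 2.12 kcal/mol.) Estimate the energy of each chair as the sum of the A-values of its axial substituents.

At 1,3 positions (parity same): cis → (e,e or a,a); trans → (a,e or e,a).
Best chair for cis: E = 0.00 kcal/mol; best chair for trans: E = 1.22 kcal/mol.
The cis isomer is lower by 1.22 kcal/mol.

cis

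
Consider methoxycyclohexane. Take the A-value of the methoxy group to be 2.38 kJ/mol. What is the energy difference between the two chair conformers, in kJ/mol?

A monosubstituted cyclohexane has one chair with the methoxy group axial (E = A = 2.38 kJ/mol) and one with it equatorial (E = 0).
ΔE = 2.38 − 0 = 2.38 kJ/mol.

2.38 kJ/mol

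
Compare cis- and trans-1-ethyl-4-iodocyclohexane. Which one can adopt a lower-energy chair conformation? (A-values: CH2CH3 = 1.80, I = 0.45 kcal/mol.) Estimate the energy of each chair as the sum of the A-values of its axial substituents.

At 1,4 positions (parity opposite): cis → (a,e or e,a); trans → (e,e or a,a).
Best chair for cis: E = 0.45 kcal/mol; best chair for trans: E = 0.00 kcal/mol.
The trans isomer is lower by 0.45 kcal/mol.

trans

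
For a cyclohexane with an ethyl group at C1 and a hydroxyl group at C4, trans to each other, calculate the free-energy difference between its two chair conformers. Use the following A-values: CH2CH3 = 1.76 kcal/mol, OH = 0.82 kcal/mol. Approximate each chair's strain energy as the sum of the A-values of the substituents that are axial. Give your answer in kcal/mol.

2.58 kcal/mol

C1 and C4 have opposite parity, so for the trans isomer the two substituents are e,e in one chair and a,a in the other.
Chair I (ethyl axial, hydroxyl axial): E = 2.58 kcal/mol.
Chair II (ethyl equatorial, hydroxyl equatorial): E = 0.00 kcal/mol.
ΔE = 2.58 − 0.00 = 2.58 kcal/mol; chair II is more stable.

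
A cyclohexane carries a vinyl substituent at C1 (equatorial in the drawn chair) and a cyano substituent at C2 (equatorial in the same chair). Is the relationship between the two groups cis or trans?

C1 and C2 have opposite parity, so their axial bonds point in opposite directions.
With opposite-parity carbons, two substituents on the same face are one axial and one equatorial; opposite faces give both axial or both equatorial.
Here the groups are equatorial/equatorial → opposite face → trans.

trans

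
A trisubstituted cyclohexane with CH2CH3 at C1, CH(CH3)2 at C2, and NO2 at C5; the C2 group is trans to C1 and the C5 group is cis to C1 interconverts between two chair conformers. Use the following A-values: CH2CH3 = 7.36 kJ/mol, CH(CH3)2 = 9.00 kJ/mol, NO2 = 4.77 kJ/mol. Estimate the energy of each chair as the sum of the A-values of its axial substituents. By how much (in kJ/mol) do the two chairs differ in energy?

21.13 kJ/mol

Chair I (ethyl axial, isopropyl axial, nitro axial): E = 21.13 kJ/mol.
Chair II (ethyl equatorial, isopropyl equatorial, nitro equatorial): E = 0.00 kJ/mol.
ΔE = 21.13 − 0.00 = 21.13 kJ/mol; chair II is more stable.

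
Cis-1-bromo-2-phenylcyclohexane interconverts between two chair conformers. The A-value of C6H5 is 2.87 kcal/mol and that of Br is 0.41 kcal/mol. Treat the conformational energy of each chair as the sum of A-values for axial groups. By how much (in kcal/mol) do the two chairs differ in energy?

C1 and C2 have opposite parity, so for the cis isomer the two substituents are one axial and one equatorial in each chair.
Chair I (phenyl axial, bromo equatorial): E = 2.87 kcal/mol.
Chair II (phenyl equatorial, bromo axial): E = 0.41 kcal/mol.
ΔE = 2.87 − 0.41 = 2.46 kcal/mol; chair II is more stable.

2.46 kcal/mol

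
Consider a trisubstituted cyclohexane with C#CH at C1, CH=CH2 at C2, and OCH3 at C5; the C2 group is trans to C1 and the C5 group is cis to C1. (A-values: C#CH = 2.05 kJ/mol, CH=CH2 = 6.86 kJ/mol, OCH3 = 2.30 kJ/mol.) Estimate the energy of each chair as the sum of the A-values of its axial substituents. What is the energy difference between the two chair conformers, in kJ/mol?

11.21 kJ/mol

Chair I (ethynyl axial, vinyl axial, methoxy axial): E = 11.21 kJ/mol.
Chair II (ethynyl equatorial, vinyl equatorial, methoxy equatorial): E = 0.00 kJ/mol.
ΔE = 11.21 − 0.00 = 11.21 kJ/mol; chair II is more stable.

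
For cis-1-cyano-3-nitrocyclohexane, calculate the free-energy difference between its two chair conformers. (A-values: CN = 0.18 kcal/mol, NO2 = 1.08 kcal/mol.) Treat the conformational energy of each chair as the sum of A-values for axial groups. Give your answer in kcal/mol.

1.26 kcal/mol

C1 and C3 have the same parity, so for the cis isomer the two substituents are e,e in one chair and a,a in the other.
Chair I (cyano axial, nitro axial): E = 1.26 kcal/mol.
Chair II (cyano equatorial, nitro equatorial): E = 0.00 kcal/mol.
ΔE = 1.26 − 0.00 = 1.26 kcal/mol; chair II is more stable.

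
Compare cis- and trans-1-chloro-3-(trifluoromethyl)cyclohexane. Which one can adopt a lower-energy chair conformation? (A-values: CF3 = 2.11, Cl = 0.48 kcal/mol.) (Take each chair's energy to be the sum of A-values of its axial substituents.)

cis

At 1,3 positions (parity same): cis → (e,e or a,a); trans → (a,e or e,a).
Best chair for cis: E = 0.00 kcal/mol; best chair for trans: E = 0.48 kcal/mol.
The cis isomer is lower by 0.48 kcal/mol.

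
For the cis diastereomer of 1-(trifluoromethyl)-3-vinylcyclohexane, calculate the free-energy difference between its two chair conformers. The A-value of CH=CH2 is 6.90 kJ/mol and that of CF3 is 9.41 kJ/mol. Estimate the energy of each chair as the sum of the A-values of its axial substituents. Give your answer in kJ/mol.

16.31 kJ/mol

C1 and C3 have the same parity, so for the cis isomer the two substituents are e,e in one chair and a,a in the other.
Chair I (vinyl axial, trifluoromethyl axial): E = 16.31 kJ/mol.
Chair II (vinyl equatorial, trifluoromethyl equatorial): E = 0.00 kJ/mol.
ΔE = 16.31 − 0.00 = 16.31 kJ/mol; chair II is more stable.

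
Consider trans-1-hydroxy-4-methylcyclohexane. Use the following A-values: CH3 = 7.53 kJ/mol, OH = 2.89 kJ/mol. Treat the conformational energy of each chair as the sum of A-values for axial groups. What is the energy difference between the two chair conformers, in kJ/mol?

10.42 kJ/mol

C1 and C4 have opposite parity, so for the trans isomer the two substituents are e,e in one chair and a,a in the other.
Chair I (methyl axial, hydroxyl axial): E = 10.42 kJ/mol.
Chair II (methyl equatorial, hydroxyl equatorial): E = 0.00 kJ/mol.
ΔE = 10.42 − 0.00 = 10.42 kJ/mol; chair II is more stable.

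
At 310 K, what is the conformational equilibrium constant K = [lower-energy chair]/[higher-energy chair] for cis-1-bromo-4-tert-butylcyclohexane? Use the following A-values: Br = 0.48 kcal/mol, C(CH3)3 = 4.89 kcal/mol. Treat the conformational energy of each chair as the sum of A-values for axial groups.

K ≈ 1286

C1 and C4 have opposite parity, so for the cis isomer the two substituents are one axial and one equatorial in each chair.
Chair I (bromo axial, tert-butyl equatorial): E = 0.48 kcal/mol; chair II (bromo equatorial, tert-butyl axial): E = 4.89 kcal/mol.
ΔG = 4.41 kcal/mol between the two chairs.
K = exp(ΔG/RT) with R = 1.987×10⁻³ kcal mol⁻¹ K⁻¹ and T = 310 K gives K ≈ 1.29e+03.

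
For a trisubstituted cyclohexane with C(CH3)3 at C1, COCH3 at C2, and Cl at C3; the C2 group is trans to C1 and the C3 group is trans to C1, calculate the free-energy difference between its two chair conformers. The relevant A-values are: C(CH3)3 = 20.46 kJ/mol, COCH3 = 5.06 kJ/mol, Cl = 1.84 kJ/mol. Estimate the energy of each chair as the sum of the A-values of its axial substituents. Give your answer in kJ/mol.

Chair I (tert-butyl axial, acetyl axial, chloro equatorial): E = 25.52 kJ/mol.
Chair II (tert-butyl equatorial, acetyl equatorial, chloro axial): E = 1.84 kJ/mol.
ΔE = 25.52 − 1.84 = 23.68 kJ/mol; chair II is more stable.

23.68 kJ/mol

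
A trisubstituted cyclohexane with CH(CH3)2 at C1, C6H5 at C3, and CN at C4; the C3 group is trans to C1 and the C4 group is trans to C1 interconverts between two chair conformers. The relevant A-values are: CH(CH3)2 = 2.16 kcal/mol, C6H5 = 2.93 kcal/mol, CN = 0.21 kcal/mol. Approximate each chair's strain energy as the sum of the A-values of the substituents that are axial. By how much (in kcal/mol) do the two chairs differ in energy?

0.56 kcal/mol

Chair I (isopropyl axial, phenyl equatorial, cyano axial): E = 2.37 kcal/mol.
Chair II (isopropyl equatorial, phenyl axial, cyano equatorial): E = 2.93 kcal/mol.
ΔE = 2.93 − 2.37 = 0.56 kcal/mol; chair I is more stable.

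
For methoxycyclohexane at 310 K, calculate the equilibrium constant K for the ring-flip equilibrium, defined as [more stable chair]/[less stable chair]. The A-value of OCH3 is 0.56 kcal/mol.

One chair has the methoxy group axial (E = 0.56 kcal/mol) and the other has it equatorial (E = 0).
ΔG = 0.56 kcal/mol between the two chairs.
K = exp(ΔG/RT) with R = 1.987×10⁻³ kcal mol⁻¹ K⁻¹ and T = 310 K gives K ≈ 2.48.

K ≈ 2.48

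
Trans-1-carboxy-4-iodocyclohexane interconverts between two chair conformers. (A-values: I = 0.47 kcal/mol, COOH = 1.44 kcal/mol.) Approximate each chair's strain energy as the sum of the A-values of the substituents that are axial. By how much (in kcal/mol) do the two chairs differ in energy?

C1 and C4 have opposite parity, so for the trans isomer the two substituents are e,e in one chair and a,a in the other.
Chair I (iodo axial, carboxyl axial): E = 1.91 kcal/mol.
Chair II (iodo equatorial, carboxyl equatorial): E = 0.00 kcal/mol.
ΔE = 1.91 − 0.00 = 1.91 kcal/mol; chair II is more stable.

1.91 kcal/mol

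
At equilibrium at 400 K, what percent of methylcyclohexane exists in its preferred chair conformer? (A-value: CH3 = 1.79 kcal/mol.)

One chair has the methyl group axial (E = 1.79 kcal/mol) and the other has it equatorial (E = 0).
ΔG = 1.79 kcal/mol between the two chairs.
K = exp(ΔG/RT) with R = 1.987×10⁻³ kcal mol⁻¹ K⁻¹ and T = 400 K gives K ≈ 9.51.
Fraction in the lower-energy chair = K/(K+1) = 90.5%.

90.5%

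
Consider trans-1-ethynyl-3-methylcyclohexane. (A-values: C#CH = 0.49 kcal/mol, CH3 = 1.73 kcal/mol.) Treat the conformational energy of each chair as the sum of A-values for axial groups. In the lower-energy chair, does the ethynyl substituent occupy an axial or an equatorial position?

C1 and C3 have the same parity, so for the trans isomer the two substituents are one axial and one equatorial in each chair.
Chair I (ethynyl axial, methyl equatorial): E = 0.49 kcal/mol.
Chair II (ethynyl equatorial, methyl axial): E = 1.73 kcal/mol.
Chair I is the more stable (lower-energy) conformer, and in that chair the ethynyl group is axial.

axial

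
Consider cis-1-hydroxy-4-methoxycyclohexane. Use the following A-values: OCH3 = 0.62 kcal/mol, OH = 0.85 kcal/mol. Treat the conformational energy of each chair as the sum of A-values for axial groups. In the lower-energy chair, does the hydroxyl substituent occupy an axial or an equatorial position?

equatorial

C1 and C4 have opposite parity, so for the cis isomer the two substituents are one axial and one equatorial in each chair.
Chair I (methoxy axial, hydroxyl equatorial): E = 0.62 kcal/mol.
Chair II (methoxy equatorial, hydroxyl axial): E = 0.85 kcal/mol.
Chair I is the more stable (lower-energy) conformer, and in that chair the hydroxyl group is equatorial.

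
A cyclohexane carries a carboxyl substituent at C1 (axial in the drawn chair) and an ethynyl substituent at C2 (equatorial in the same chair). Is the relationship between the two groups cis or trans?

cis

C1 and C2 have opposite parity, so their axial bonds point in opposite directions.
With opposite-parity carbons, two substituents on the same face are one axial and one equatorial; opposite faces give both axial or both equatorial.
Here the groups are axial/equatorial → same face → cis.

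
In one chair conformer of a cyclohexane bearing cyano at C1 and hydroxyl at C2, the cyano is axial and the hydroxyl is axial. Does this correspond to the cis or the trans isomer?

trans

C1 and C2 have opposite parity, so their axial bonds point in opposite directions.
With opposite-parity carbons, two substituents on the same face are one axial and one equatorial; opposite faces give both axial or both equatorial.
Here the groups are axial/axial → opposite face → trans.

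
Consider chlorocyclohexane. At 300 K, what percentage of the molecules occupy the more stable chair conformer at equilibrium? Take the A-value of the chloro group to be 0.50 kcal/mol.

69.8%

One chair has the chloro group axial (E = 0.50 kcal/mol) and the other has it equatorial (E = 0).
ΔG = 0.50 kcal/mol between the two chairs.
K = exp(ΔG/RT) with R = 1.987×10⁻³ kcal mol⁻¹ K⁻¹ and T = 300 K gives K ≈ 2.31.
Fraction in the lower-energy chair = K/(K+1) = 69.8%.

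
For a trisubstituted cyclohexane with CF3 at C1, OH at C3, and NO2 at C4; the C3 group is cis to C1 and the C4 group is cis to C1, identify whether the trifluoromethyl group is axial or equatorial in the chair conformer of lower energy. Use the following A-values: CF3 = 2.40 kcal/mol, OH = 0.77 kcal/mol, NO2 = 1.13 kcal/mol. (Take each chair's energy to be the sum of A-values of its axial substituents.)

equatorial

Chair I (trifluoromethyl axial, hydroxyl axial, nitro equatorial): E = 3.17 kcal/mol.
Chair II (trifluoromethyl equatorial, hydroxyl equatorial, nitro axial): E = 1.13 kcal/mol.
Chair II is the more stable (lower-energy) conformer, and in that chair the trifluoromethyl group is equatorial.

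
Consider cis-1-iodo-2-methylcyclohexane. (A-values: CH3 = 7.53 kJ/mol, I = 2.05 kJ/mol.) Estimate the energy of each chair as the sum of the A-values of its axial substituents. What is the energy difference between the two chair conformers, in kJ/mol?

C1 and C2 have opposite parity, so for the cis isomer the two substituents are one axial and one equatorial in each chair.
Chair I (methyl axial, iodo equatorial): E = 7.53 kJ/mol.
Chair II (methyl equatorial, iodo axial): E = 2.05 kJ/mol.
ΔE = 7.53 − 2.05 = 5.48 kJ/mol; chair II is more stable.

5.48 kJ/mol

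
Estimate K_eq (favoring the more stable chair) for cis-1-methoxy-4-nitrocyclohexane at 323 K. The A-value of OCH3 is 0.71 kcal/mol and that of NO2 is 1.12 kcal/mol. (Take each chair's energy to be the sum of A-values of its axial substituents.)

C1 and C4 have opposite parity, so for the cis isomer the two substituents are one axial and one equatorial in each chair.
Chair I (methoxy axial, nitro equatorial): E = 0.71 kcal/mol; chair II (methoxy equatorial, nitro axial): E = 1.12 kcal/mol.
ΔG = 0.41 kcal/mol between the two chairs.
K = exp(ΔG/RT) with R = 1.987×10⁻³ kcal mol⁻¹ K⁻¹ and T = 323 K gives K ≈ 1.89.

K ≈ 1.89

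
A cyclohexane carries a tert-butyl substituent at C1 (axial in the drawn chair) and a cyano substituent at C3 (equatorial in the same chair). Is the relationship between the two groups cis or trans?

trans

C1 and C3 have the same parity, so their axial bonds point in the same direction.
With same-parity carbons, two substituents on the same face are both axial or both equatorial; opposite faces give one of each.
Here the groups are axial/equatorial → opposite face → trans.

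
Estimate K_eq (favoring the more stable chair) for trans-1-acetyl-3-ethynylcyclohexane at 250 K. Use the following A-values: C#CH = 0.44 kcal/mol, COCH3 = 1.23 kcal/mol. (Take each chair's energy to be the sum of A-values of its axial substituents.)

C1 and C3 have the same parity, so for the trans isomer the two substituents are one axial and one equatorial in each chair.
Chair I (ethynyl axial, acetyl equatorial): E = 0.44 kcal/mol; chair II (ethynyl equatorial, acetyl axial): E = 1.23 kcal/mol.
ΔG = 0.79 kcal/mol between the two chairs.
K = exp(ΔG/RT) with R = 1.987×10⁻³ kcal mol⁻¹ K⁻¹ and T = 250 K gives K ≈ 4.91.

K ≈ 4.91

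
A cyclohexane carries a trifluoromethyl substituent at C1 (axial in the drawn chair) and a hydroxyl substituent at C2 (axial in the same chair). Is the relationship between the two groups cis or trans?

C1 and C2 have opposite parity, so their axial bonds point in opposite directions.
With opposite-parity carbons, two substituents on the same face are one axial and one equatorial; opposite faces give both axial or both equatorial.
Here the groups are axial/axial → opposite face → trans.

trans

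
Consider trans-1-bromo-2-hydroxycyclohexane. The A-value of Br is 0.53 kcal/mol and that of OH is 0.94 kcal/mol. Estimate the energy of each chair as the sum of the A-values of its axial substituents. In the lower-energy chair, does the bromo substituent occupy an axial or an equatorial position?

equatorial

C1 and C2 have opposite parity, so for the trans isomer the two substituents are e,e in one chair and a,a in the other.
Chair I (bromo axial, hydroxyl axial): E = 1.47 kcal/mol.
Chair II (bromo equatorial, hydroxyl equatorial): E = 0.00 kcal/mol.
Chair II is the more stable (lower-energy) conformer, and in that chair the bromo group is equatorial.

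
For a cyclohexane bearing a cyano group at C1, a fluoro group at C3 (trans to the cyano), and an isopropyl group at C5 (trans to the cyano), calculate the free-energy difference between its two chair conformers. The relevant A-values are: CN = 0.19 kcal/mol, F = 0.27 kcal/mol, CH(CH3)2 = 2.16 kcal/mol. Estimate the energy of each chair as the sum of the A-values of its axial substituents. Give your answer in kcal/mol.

Chair I (cyano axial, fluoro equatorial, isopropyl equatorial): E = 0.19 kcal/mol.
Chair II (cyano equatorial, fluoro axial, isopropyl axial): E = 2.43 kcal/mol.
ΔE = 2.43 − 0.19 = 2.24 kcal/mol; chair I is more stable.

2.24 kcal/mol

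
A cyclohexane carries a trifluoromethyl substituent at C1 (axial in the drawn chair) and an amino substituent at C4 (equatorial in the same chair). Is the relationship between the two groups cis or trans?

cis

C1 and C4 have opposite parity, so their axial bonds point in opposite directions.
With opposite-parity carbons, two substituents on the same face are one axial and one equatorial; opposite faces give both axial or both equatorial.
Here the groups are axial/equatorial → same face → cis.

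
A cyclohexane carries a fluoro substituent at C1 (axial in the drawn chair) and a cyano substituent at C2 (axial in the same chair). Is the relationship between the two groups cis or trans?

C1 and C2 have opposite parity, so their axial bonds point in opposite directions.
With opposite-parity carbons, two substituents on the same face are one axial and one equatorial; opposite faces give both axial or both equatorial.
Here the groups are axial/axial → opposite face → trans.

trans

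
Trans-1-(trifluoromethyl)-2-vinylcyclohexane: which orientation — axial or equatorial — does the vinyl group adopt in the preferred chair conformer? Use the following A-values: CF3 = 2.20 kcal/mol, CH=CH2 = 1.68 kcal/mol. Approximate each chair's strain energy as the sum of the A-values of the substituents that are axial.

equatorial

C1 and C2 have opposite parity, so for the trans isomer the two substituents are e,e in one chair and a,a in the other.
Chair I (trifluoromethyl axial, vinyl axial): E = 3.88 kcal/mol.
Chair II (trifluoromethyl equatorial, vinyl equatorial): E = 0.00 kcal/mol.
Chair II is the more stable (lower-energy) conformer, and in that chair the vinyl group is equatorial.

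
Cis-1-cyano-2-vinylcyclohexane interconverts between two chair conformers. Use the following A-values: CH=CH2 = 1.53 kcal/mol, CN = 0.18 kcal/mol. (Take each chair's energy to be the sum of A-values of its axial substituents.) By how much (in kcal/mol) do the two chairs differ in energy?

1.35 kcal/mol

C1 and C2 have opposite parity, so for the cis isomer the two substituents are one axial and one equatorial in each chair.
Chair I (vinyl axial, cyano equatorial): E = 1.53 kcal/mol.
Chair II (vinyl equatorial, cyano axial): E = 0.18 kcal/mol.
ΔE = 1.53 − 0.18 = 1.35 kcal/mol; chair II is more stable.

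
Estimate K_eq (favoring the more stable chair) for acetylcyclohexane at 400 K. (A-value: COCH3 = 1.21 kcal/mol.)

K ≈ 4.58

One chair has the acetyl group axial (E = 1.21 kcal/mol) and the other has it equatorial (E = 0).
ΔG = 1.21 kcal/mol between the two chairs.
K = exp(ΔG/RT) with R = 1.987×10⁻³ kcal mol⁻¹ K⁻¹ and T = 400 K gives K ≈ 4.58.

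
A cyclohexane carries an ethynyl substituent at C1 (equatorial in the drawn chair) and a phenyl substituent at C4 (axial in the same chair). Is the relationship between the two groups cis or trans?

cis

C1 and C4 have opposite parity, so their axial bonds point in opposite directions.
With opposite-parity carbons, two substituents on the same face are one axial and one equatorial; opposite faces give both axial or both equatorial.
Here the groups are equatorial/axial → same face → cis.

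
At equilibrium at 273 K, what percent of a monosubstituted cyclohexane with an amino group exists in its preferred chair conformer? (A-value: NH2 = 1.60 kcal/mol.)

One chair has the amino group axial (E = 1.60 kcal/mol) and the other has it equatorial (E = 0).
ΔG = 1.60 kcal/mol between the two chairs.
K = exp(ΔG/RT) with R = 1.987×10⁻³ kcal mol⁻¹ K⁻¹ and T = 273 K gives K ≈ 19.1.
Fraction in the lower-energy chair = K/(K+1) = 95.0%.

95.0%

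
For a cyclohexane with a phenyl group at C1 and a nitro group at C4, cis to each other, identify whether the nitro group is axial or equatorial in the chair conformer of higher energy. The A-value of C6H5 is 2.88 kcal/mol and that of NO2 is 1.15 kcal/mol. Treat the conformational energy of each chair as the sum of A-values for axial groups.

equatorial

C1 and C4 have opposite parity, so for the cis isomer the two substituents are one axial and one equatorial in each chair.
Chair I (phenyl axial, nitro equatorial): E = 2.88 kcal/mol.
Chair II (phenyl equatorial, nitro axial): E = 1.15 kcal/mol.
Chair I is the less stable (higher-energy) conformer, and in that chair the nitro group is equatorial.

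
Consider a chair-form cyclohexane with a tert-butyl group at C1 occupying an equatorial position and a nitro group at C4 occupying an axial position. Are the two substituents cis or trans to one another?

cis

C1 and C4 have opposite parity, so their axial bonds point in opposite directions.
With opposite-parity carbons, two substituents on the same face are one axial and one equatorial; opposite faces give both axial or both equatorial.
Here the groups are equatorial/axial → same face → cis.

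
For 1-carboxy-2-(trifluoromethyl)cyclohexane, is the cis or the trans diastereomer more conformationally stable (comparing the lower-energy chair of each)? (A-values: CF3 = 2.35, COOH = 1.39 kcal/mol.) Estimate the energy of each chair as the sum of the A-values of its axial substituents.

trans

At 1,2 positions (parity opposite): cis → (a,e or e,a); trans → (e,e or a,a).
Best chair for cis: E = 1.39 kcal/mol; best chair for trans: E = 0.00 kcal/mol.
The trans isomer is lower by 1.39 kcal/mol.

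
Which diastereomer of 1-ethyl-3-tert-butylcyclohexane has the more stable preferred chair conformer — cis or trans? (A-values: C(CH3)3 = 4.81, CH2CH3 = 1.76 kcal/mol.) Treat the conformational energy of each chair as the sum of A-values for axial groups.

cis

At 1,3 positions (parity same): cis → (e,e or a,a); trans → (a,e or e,a).
Best chair for cis: E = 0.00 kcal/mol; best chair for trans: E = 1.76 kcal/mol.
The cis isomer is lower by 1.76 kcal/mol.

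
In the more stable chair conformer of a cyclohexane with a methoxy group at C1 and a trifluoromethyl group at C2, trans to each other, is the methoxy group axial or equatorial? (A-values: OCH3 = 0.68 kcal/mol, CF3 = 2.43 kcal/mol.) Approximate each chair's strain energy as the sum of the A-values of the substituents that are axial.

C1 and C2 have opposite parity, so for the trans isomer the two substituents are e,e in one chair and a,a in the other.
Chair I (methoxy axial, trifluoromethyl axial): E = 3.11 kcal/mol.
Chair II (methoxy equatorial, trifluoromethyl equatorial): E = 0.00 kcal/mol.
Chair II is the more stable (lower-energy) conformer, and in that chair the methoxy group is equatorial.

equatorial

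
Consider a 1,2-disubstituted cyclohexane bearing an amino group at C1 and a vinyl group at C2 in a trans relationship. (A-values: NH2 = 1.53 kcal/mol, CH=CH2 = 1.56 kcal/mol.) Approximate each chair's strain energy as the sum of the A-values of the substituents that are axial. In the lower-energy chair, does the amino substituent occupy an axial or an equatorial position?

C1 and C2 have opposite parity, so for the trans isomer the two substituents are e,e in one chair and a,a in the other.
Chair I (amino axial, vinyl axial): E = 3.09 kcal/mol.
Chair II (amino equatorial, vinyl equatorial): E = 0.00 kcal/mol.
Chair II is the more stable (lower-energy) conformer, and in that chair the amino group is equatorial.

equatorial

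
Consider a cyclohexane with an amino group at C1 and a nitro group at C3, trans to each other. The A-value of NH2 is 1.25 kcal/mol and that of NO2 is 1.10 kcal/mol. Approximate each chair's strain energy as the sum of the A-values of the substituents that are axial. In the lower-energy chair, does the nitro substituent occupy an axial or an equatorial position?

C1 and C3 have the same parity, so for the trans isomer the two substituents are one axial and one equatorial in each chair.
Chair I (amino axial, nitro equatorial): E = 1.25 kcal/mol.
Chair II (amino equatorial, nitro axial): E = 1.10 kcal/mol.
Chair II is the more stable (lower-energy) conformer, and in that chair the nitro group is axial.

axial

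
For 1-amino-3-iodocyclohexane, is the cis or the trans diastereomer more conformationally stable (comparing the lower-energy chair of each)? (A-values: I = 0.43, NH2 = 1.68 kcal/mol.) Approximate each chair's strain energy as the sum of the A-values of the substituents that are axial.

At 1,3 positions (parity same): cis → (e,e or a,a); trans → (a,e or e,a).
Best chair for cis: E = 0.00 kcal/mol; best chair for trans: E = 0.43 kcal/mol.
The cis isomer is lower by 0.43 kcal/mol.

cis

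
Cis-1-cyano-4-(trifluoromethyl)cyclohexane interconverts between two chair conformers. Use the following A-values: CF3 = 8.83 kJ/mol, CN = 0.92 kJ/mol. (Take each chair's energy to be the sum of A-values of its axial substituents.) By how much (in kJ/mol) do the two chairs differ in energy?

7.91 kJ/mol

C1 and C4 have opposite parity, so for the cis isomer the two substituents are one axial and one equatorial in each chair.
Chair I (trifluoromethyl axial, cyano equatorial): E = 8.83 kJ/mol.
Chair II (trifluoromethyl equatorial, cyano axial): E = 0.92 kJ/mol.
ΔE = 8.83 − 0.92 = 7.91 kJ/mol; chair II is more stable.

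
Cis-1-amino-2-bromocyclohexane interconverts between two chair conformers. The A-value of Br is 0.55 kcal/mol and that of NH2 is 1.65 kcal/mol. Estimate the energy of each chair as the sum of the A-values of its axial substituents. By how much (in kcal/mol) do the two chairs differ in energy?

1.10 kcal/mol

C1 and C2 have opposite parity, so for the cis isomer the two substituents are one axial and one equatorial in each chair.
Chair I (bromo axial, amino equatorial): E = 0.55 kcal/mol.
Chair II (bromo equatorial, amino axial): E = 1.65 kcal/mol.
ΔE = 1.65 − 0.55 = 1.10 kcal/mol; chair I is more stable.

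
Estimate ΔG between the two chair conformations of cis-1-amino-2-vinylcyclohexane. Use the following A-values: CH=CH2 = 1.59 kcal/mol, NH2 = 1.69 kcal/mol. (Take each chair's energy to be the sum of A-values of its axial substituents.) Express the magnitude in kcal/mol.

0.10 kcal/mol

C1 and C2 have opposite parity, so for the cis isomer the two substituents are one axial and one equatorial in each chair.
Chair I (vinyl axial, amino equatorial): E = 1.59 kcal/mol.
Chair II (vinyl equatorial, amino axial): E = 1.69 kcal/mol.
ΔE = 1.69 − 1.59 = 0.10 kcal/mol; chair I is more stable.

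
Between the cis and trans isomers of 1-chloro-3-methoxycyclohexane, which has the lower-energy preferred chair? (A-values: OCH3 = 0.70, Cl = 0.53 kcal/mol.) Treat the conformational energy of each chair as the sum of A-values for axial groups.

At 1,3 positions (parity same): cis → (e,e or a,a); trans → (a,e or e,a).
Best chair for cis: E = 0.00 kcal/mol; best chair for trans: E = 0.53 kcal/mol.
The cis isomer is lower by 0.53 kcal/mol.

cis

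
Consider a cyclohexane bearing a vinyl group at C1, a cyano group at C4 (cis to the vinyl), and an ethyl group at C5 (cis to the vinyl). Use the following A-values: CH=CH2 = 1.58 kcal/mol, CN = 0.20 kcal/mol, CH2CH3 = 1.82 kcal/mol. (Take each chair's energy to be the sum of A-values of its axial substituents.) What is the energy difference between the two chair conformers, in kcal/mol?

Chair I (vinyl axial, cyano equatorial, ethyl axial): E = 3.40 kcal/mol.
Chair II (vinyl equatorial, cyano axial, ethyl equatorial): E = 0.20 kcal/mol.
ΔE = 3.40 − 0.20 = 3.20 kcal/mol; chair II is more stable.

3.20 kcal/mol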